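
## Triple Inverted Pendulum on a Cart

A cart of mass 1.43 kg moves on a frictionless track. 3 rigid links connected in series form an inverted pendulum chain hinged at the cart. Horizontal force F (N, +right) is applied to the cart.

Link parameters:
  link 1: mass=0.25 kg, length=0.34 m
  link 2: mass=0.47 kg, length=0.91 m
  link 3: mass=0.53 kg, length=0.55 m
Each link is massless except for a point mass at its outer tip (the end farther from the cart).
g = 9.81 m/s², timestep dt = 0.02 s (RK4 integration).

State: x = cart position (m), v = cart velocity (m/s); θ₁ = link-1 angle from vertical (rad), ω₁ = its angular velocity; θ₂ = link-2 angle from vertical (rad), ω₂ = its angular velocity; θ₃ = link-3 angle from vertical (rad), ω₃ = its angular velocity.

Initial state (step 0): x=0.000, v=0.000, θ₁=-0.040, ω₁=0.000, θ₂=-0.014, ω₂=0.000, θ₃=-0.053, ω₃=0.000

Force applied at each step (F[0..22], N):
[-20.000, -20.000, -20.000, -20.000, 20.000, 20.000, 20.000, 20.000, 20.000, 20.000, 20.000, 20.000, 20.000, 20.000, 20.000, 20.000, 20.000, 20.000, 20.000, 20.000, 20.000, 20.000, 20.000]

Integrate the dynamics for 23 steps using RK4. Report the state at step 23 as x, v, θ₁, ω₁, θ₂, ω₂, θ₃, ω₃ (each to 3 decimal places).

Answer: x=0.426, v=3.556, θ₁=0.836, ω₁=-1.495, θ₂=-0.851, ω₂=-4.812, θ₃=-0.159, ω₃=-0.757

Derivation:
apply F[0]=-20.000 → step 1: x=-0.003, v=-0.273, θ₁=-0.033, ω₁=0.724, θ₂=-0.014, ω₂=0.037, θ₃=-0.053, ω₃=-0.031
apply F[1]=-20.000 → step 2: x=-0.011, v=-0.549, θ₁=-0.011, ω₁=1.498, θ₂=-0.013, ω₂=0.057, θ₃=-0.054, ω₃=-0.061
apply F[2]=-20.000 → step 3: x=-0.025, v=-0.829, θ₁=0.028, ω₁=2.364, θ₂=-0.012, ω₂=0.049, θ₃=-0.056, ω₃=-0.089
apply F[3]=-20.000 → step 4: x=-0.044, v=-1.115, θ₁=0.085, ω₁=3.325, θ₂=-0.011, ω₂=0.013, θ₃=-0.058, ω₃=-0.111
apply F[4]=+20.000 → step 5: x=-0.064, v=-0.850, θ₁=0.146, ω₁=2.843, θ₂=-0.011, ω₂=-0.084, θ₃=-0.060, ω₃=-0.138
apply F[5]=+20.000 → step 6: x=-0.078, v=-0.595, θ₁=0.200, ω₁=2.556, θ₂=-0.015, ω₂=-0.241, θ₃=-0.063, ω₃=-0.169
apply F[6]=+20.000 → step 7: x=-0.088, v=-0.348, θ₁=0.249, ω₁=2.422, θ₂=-0.021, ω₂=-0.449, θ₃=-0.067, ω₃=-0.198
apply F[7]=+20.000 → step 8: x=-0.092, v=-0.105, θ₁=0.297, ω₁=2.402, θ₂=-0.033, ω₂=-0.693, θ₃=-0.071, ω₃=-0.222
apply F[8]=+20.000 → step 9: x=-0.092, v=0.136, θ₁=0.346, ω₁=2.452, θ₂=-0.049, ω₂=-0.963, θ₃=-0.076, ω₃=-0.239
apply F[9]=+20.000 → step 10: x=-0.087, v=0.376, θ₁=0.395, ω₁=2.534, θ₂=-0.071, ω₂=-1.246, θ₃=-0.081, ω₃=-0.247
apply F[10]=+20.000 → step 11: x=-0.077, v=0.618, θ₁=0.447, ω₁=2.615, θ₂=-0.099, ω₂=-1.531, θ₃=-0.086, ω₃=-0.246
apply F[11]=+20.000 → step 12: x=-0.062, v=0.861, θ₁=0.500, ω₁=2.669, θ₂=-0.133, ω₂=-1.811, θ₃=-0.090, ω₃=-0.239
apply F[12]=+20.000 → step 13: x=-0.042, v=1.107, θ₁=0.553, ω₁=2.680, θ₂=-0.172, ω₂=-2.083, θ₃=-0.095, ω₃=-0.229
apply F[13]=+20.000 → step 14: x=-0.018, v=1.354, θ₁=0.607, ω₁=2.638, θ₂=-0.216, ω₂=-2.347, θ₃=-0.100, ω₃=-0.218
apply F[14]=+20.000 → step 15: x=0.012, v=1.602, θ₁=0.659, ω₁=2.536, θ₂=-0.265, ω₂=-2.603, θ₃=-0.104, ω₃=-0.209
apply F[15]=+20.000 → step 16: x=0.046, v=1.851, θ₁=0.708, ω₁=2.370, θ₂=-0.320, ω₂=-2.856, θ₃=-0.108, ω₃=-0.207
apply F[16]=+20.000 → step 17: x=0.086, v=2.100, θ₁=0.753, ω₁=2.131, θ₂=-0.380, ω₂=-3.110, θ₃=-0.112, ω₃=-0.214
apply F[17]=+20.000 → step 18: x=0.130, v=2.348, θ₁=0.792, ω₁=1.812, θ₂=-0.444, ω₂=-3.367, θ₃=-0.117, ω₃=-0.235
apply F[18]=+20.000 → step 19: x=0.180, v=2.595, θ₁=0.825, ω₁=1.400, θ₂=-0.514, ω₂=-3.633, θ₃=-0.122, ω₃=-0.275
apply F[19]=+20.000 → step 20: x=0.234, v=2.839, θ₁=0.848, ω₁=0.881, θ₂=-0.590, ω₂=-3.911, θ₃=-0.128, ω₃=-0.340
apply F[20]=+20.000 → step 21: x=0.293, v=3.080, θ₁=0.859, ω₁=0.236, θ₂=-0.671, ω₂=-4.201, θ₃=-0.136, ω₃=-0.437
apply F[21]=+20.000 → step 22: x=0.357, v=3.319, θ₁=0.856, ω₁=-0.550, θ₂=-0.758, ω₂=-4.504, θ₃=-0.146, ω₃=-0.573
apply F[22]=+20.000 → step 23: x=0.426, v=3.556, θ₁=0.836, ω₁=-1.495, θ₂=-0.851, ω₂=-4.812, θ₃=-0.159, ω₃=-0.757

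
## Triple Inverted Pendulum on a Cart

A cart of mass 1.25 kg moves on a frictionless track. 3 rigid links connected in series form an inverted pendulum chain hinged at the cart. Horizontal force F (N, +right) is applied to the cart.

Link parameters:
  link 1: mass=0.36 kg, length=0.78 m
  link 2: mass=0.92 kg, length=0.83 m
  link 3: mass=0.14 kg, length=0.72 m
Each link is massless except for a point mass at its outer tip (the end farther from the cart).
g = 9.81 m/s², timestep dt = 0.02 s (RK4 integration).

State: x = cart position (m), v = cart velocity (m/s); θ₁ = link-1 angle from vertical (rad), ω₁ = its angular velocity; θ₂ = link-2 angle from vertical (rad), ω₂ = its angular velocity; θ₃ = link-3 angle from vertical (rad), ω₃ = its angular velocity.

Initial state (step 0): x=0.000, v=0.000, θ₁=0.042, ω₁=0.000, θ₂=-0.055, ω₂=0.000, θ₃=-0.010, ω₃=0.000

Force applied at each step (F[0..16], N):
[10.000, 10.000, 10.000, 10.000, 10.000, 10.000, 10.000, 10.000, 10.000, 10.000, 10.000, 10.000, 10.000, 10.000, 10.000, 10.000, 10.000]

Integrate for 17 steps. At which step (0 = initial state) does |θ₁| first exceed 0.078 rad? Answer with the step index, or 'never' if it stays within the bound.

Answer: 10

Derivation:
apply F[0]=+10.000 → step 1: x=0.002, v=0.151, θ₁=0.041, ω₁=-0.111, θ₂=-0.056, ω₂=-0.092, θ₃=-0.010, ω₃=0.014
apply F[1]=+10.000 → step 2: x=0.006, v=0.302, θ₁=0.038, ω₁=-0.224, θ₂=-0.059, ω₂=-0.184, θ₃=-0.009, ω₃=0.029
apply F[2]=+10.000 → step 3: x=0.014, v=0.454, θ₁=0.032, ω₁=-0.341, θ₂=-0.063, ω₂=-0.274, θ₃=-0.009, ω₃=0.045
apply F[3]=+10.000 → step 4: x=0.024, v=0.608, θ₁=0.024, ω₁=-0.463, θ₂=-0.070, ω₂=-0.361, θ₃=-0.008, ω₃=0.063
apply F[4]=+10.000 → step 5: x=0.038, v=0.764, θ₁=0.013, ω₁=-0.593, θ₂=-0.078, ω₂=-0.446, θ₃=-0.006, ω₃=0.082
apply F[5]=+10.000 → step 6: x=0.055, v=0.923, θ₁=0.000, ω₁=-0.734, θ₂=-0.087, ω₂=-0.526, θ₃=-0.004, ω₃=0.105
apply F[6]=+10.000 → step 7: x=0.075, v=1.084, θ₁=-0.016, ω₁=-0.887, θ₂=-0.099, ω₂=-0.601, θ₃=-0.002, ω₃=0.130
apply F[7]=+10.000 → step 8: x=0.098, v=1.249, θ₁=-0.035, ω₁=-1.055, θ₂=-0.111, ω₂=-0.667, θ₃=0.001, ω₃=0.158
apply F[8]=+10.000 → step 9: x=0.125, v=1.417, θ₁=-0.058, ω₁=-1.240, θ₂=-0.125, ω₂=-0.725, θ₃=0.004, ω₃=0.188
apply F[9]=+10.000 → step 10: x=0.155, v=1.589, θ₁=-0.085, ω₁=-1.444, θ₂=-0.140, ω₂=-0.771, θ₃=0.008, ω₃=0.220
apply F[10]=+10.000 → step 11: x=0.188, v=1.764, θ₁=-0.116, ω₁=-1.669, θ₂=-0.156, ω₂=-0.805, θ₃=0.013, ω₃=0.252
apply F[11]=+10.000 → step 12: x=0.225, v=1.941, θ₁=-0.152, ω₁=-1.915, θ₂=-0.172, ω₂=-0.824, θ₃=0.019, ω₃=0.283
apply F[12]=+10.000 → step 13: x=0.266, v=2.118, θ₁=-0.193, ω₁=-2.179, θ₂=-0.189, ω₂=-0.831, θ₃=0.024, ω₃=0.310
apply F[13]=+10.000 → step 14: x=0.310, v=2.293, θ₁=-0.239, ω₁=-2.455, θ₂=-0.206, ω₂=-0.829, θ₃=0.031, ω₃=0.331
apply F[14]=+10.000 → step 15: x=0.358, v=2.462, θ₁=-0.291, ω₁=-2.735, θ₂=-0.222, ω₂=-0.823, θ₃=0.038, ω₃=0.342
apply F[15]=+10.000 → step 16: x=0.409, v=2.621, θ₁=-0.349, ω₁=-3.007, θ₂=-0.239, ω₂=-0.823, θ₃=0.044, ω₃=0.340
apply F[16]=+10.000 → step 17: x=0.463, v=2.768, θ₁=-0.411, ω₁=-3.257, θ₂=-0.255, ω₂=-0.842, θ₃=0.051, ω₃=0.324
|θ₁| = 0.085 > 0.078 first at step 10.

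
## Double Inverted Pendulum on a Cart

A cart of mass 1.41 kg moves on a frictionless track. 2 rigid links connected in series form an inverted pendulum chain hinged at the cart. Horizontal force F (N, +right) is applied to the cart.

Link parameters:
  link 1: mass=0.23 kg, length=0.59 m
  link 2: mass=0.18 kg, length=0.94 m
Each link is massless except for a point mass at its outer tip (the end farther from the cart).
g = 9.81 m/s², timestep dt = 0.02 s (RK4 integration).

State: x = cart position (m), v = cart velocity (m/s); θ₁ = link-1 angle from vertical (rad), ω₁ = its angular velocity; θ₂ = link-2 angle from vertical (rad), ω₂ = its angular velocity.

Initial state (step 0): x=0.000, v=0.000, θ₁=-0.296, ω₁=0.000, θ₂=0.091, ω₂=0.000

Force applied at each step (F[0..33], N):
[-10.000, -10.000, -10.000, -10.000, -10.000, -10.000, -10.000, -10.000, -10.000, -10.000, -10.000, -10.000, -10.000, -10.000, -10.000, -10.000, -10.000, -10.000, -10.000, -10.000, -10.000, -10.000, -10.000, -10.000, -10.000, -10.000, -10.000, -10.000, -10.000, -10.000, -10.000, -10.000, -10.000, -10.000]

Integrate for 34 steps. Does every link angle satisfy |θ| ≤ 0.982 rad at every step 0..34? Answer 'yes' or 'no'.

apply F[0]=-10.000 → step 1: x=-0.001, v=-0.125, θ₁=-0.296, ω₁=0.012, θ₂=0.092, ω₂=0.144
apply F[1]=-10.000 → step 2: x=-0.005, v=-0.250, θ₁=-0.296, ω₁=0.024, θ₂=0.097, ω₂=0.289
apply F[2]=-10.000 → step 3: x=-0.011, v=-0.375, θ₁=-0.295, ω₁=0.036, θ₂=0.104, ω₂=0.435
apply F[3]=-10.000 → step 4: x=-0.020, v=-0.500, θ₁=-0.294, ω₁=0.049, θ₂=0.114, ω₂=0.583
apply F[4]=-10.000 → step 5: x=-0.031, v=-0.625, θ₁=-0.293, ω₁=0.063, θ₂=0.127, ω₂=0.732
apply F[5]=-10.000 → step 6: x=-0.045, v=-0.751, θ₁=-0.292, ω₁=0.078, θ₂=0.144, ω₂=0.884
apply F[6]=-10.000 → step 7: x=-0.061, v=-0.877, θ₁=-0.290, ω₁=0.096, θ₂=0.163, ω₂=1.039
apply F[7]=-10.000 → step 8: x=-0.080, v=-1.003, θ₁=-0.288, ω₁=0.116, θ₂=0.185, ω₂=1.196
apply F[8]=-10.000 → step 9: x=-0.101, v=-1.130, θ₁=-0.285, ω₁=0.140, θ₂=0.211, ω₂=1.356
apply F[9]=-10.000 → step 10: x=-0.125, v=-1.258, θ₁=-0.282, ω₁=0.169, θ₂=0.239, ω₂=1.518
apply F[10]=-10.000 → step 11: x=-0.152, v=-1.386, θ₁=-0.278, ω₁=0.205, θ₂=0.271, ω₂=1.683
apply F[11]=-10.000 → step 12: x=-0.181, v=-1.514, θ₁=-0.274, ω₁=0.249, θ₂=0.307, ω₂=1.850
apply F[12]=-10.000 → step 13: x=-0.212, v=-1.644, θ₁=-0.268, ω₁=0.303, θ₂=0.345, ω₂=2.019
apply F[13]=-10.000 → step 14: x=-0.246, v=-1.774, θ₁=-0.262, ω₁=0.370, θ₂=0.387, ω₂=2.188
apply F[14]=-10.000 → step 15: x=-0.283, v=-1.905, θ₁=-0.253, ω₁=0.452, θ₂=0.433, ω₂=2.358
apply F[15]=-10.000 → step 16: x=-0.323, v=-2.037, θ₁=-0.243, ω₁=0.551, θ₂=0.482, ω₂=2.526
apply F[16]=-10.000 → step 17: x=-0.365, v=-2.170, θ₁=-0.231, ω₁=0.671, θ₂=0.534, ω₂=2.693
apply F[17]=-10.000 → step 18: x=-0.409, v=-2.304, θ₁=-0.216, ω₁=0.814, θ₂=0.589, ω₂=2.856
apply F[18]=-10.000 → step 19: x=-0.457, v=-2.439, θ₁=-0.199, ω₁=0.983, θ₂=0.648, ω₂=3.015
apply F[19]=-10.000 → step 20: x=-0.507, v=-2.576, θ₁=-0.177, ω₁=1.180, θ₂=0.710, ω₂=3.168
apply F[20]=-10.000 → step 21: x=-0.560, v=-2.713, θ₁=-0.151, ω₁=1.409, θ₂=0.775, ω₂=3.311
apply F[21]=-10.000 → step 22: x=-0.616, v=-2.851, θ₁=-0.120, ω₁=1.672, θ₂=0.842, ω₂=3.443
apply F[22]=-10.000 → step 23: x=-0.674, v=-2.991, θ₁=-0.084, ω₁=1.970, θ₂=0.912, ω₂=3.560
apply F[23]=-10.000 → step 24: x=-0.735, v=-3.132, θ₁=-0.041, ω₁=2.306, θ₂=0.985, ω₂=3.656
apply F[24]=-10.000 → step 25: x=-0.799, v=-3.273, θ₁=0.008, ω₁=2.680, θ₂=1.059, ω₂=3.727
apply F[25]=-10.000 → step 26: x=-0.866, v=-3.415, θ₁=0.066, ω₁=3.091, θ₂=1.133, ω₂=3.764
apply F[26]=-10.000 → step 27: x=-0.936, v=-3.557, θ₁=0.132, ω₁=3.538, θ₂=1.209, ω₂=3.759
apply F[27]=-10.000 → step 28: x=-1.008, v=-3.697, θ₁=0.208, ω₁=4.019, θ₂=1.284, ω₂=3.704
apply F[28]=-10.000 → step 29: x=-1.084, v=-3.834, θ₁=0.293, ω₁=4.528, θ₂=1.357, ω₂=3.588
apply F[29]=-10.000 → step 30: x=-1.162, v=-3.965, θ₁=0.389, ω₁=5.062, θ₂=1.427, ω₂=3.401
apply F[30]=-10.000 → step 31: x=-1.242, v=-4.086, θ₁=0.496, ω₁=5.615, θ₂=1.492, ω₂=3.136
apply F[31]=-10.000 → step 32: x=-1.325, v=-4.193, θ₁=0.614, ω₁=6.185, θ₂=1.551, ω₂=2.788
apply F[32]=-10.000 → step 33: x=-1.410, v=-4.282, θ₁=0.743, ω₁=6.772, θ₂=1.603, ω₂=2.354
apply F[33]=-10.000 → step 34: x=-1.496, v=-4.345, θ₁=0.885, ω₁=7.379, θ₂=1.645, ω₂=1.842
Max |angle| over trajectory = 1.645 rad; bound = 0.982 → exceeded.

Answer: no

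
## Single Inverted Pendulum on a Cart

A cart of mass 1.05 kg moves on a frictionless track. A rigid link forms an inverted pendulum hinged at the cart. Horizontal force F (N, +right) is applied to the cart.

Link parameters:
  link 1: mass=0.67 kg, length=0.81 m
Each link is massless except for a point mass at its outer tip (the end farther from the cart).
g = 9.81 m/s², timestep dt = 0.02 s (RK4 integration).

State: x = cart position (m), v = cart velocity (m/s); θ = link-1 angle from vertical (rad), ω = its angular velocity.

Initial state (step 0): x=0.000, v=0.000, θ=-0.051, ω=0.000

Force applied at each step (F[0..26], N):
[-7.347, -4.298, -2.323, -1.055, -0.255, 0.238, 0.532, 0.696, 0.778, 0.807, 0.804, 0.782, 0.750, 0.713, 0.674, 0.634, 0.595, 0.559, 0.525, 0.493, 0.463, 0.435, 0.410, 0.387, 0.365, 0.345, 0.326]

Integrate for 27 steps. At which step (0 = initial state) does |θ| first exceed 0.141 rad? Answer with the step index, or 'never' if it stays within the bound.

Answer: never

Derivation:
apply F[0]=-7.347 → step 1: x=-0.001, v=-0.133, θ=-0.049, ω=0.152
apply F[1]=-4.298 → step 2: x=-0.005, v=-0.209, θ=-0.046, ω=0.234
apply F[2]=-2.323 → step 3: x=-0.009, v=-0.248, θ=-0.041, ω=0.272
apply F[3]=-1.055 → step 4: x=-0.014, v=-0.263, θ=-0.035, ω=0.281
apply F[4]=-0.255 → step 5: x=-0.020, v=-0.264, θ=-0.029, ω=0.275
apply F[5]=+0.238 → step 6: x=-0.025, v=-0.256, θ=-0.024, ω=0.259
apply F[6]=+0.532 → step 7: x=-0.030, v=-0.244, θ=-0.019, ω=0.237
apply F[7]=+0.696 → step 8: x=-0.035, v=-0.228, θ=-0.015, ω=0.214
apply F[8]=+0.778 → step 9: x=-0.039, v=-0.212, θ=-0.011, ω=0.191
apply F[9]=+0.807 → step 10: x=-0.043, v=-0.195, θ=-0.007, ω=0.169
apply F[10]=+0.804 → step 11: x=-0.047, v=-0.179, θ=-0.004, ω=0.148
apply F[11]=+0.782 → step 12: x=-0.050, v=-0.164, θ=-0.001, ω=0.128
apply F[12]=+0.750 → step 13: x=-0.053, v=-0.150, θ=0.001, ω=0.111
apply F[13]=+0.713 → step 14: x=-0.056, v=-0.137, θ=0.003, ω=0.095
apply F[14]=+0.674 → step 15: x=-0.059, v=-0.124, θ=0.005, ω=0.081
apply F[15]=+0.634 → step 16: x=-0.061, v=-0.113, θ=0.007, ω=0.068
apply F[16]=+0.595 → step 17: x=-0.063, v=-0.103, θ=0.008, ω=0.057
apply F[17]=+0.559 → step 18: x=-0.065, v=-0.093, θ=0.009, ω=0.047
apply F[18]=+0.525 → step 19: x=-0.067, v=-0.084, θ=0.010, ω=0.038
apply F[19]=+0.493 → step 20: x=-0.069, v=-0.076, θ=0.010, ω=0.031
apply F[20]=+0.463 → step 21: x=-0.070, v=-0.069, θ=0.011, ω=0.024
apply F[21]=+0.435 → step 22: x=-0.072, v=-0.062, θ=0.011, ω=0.018
apply F[22]=+0.410 → step 23: x=-0.073, v=-0.055, θ=0.012, ω=0.013
apply F[23]=+0.387 → step 24: x=-0.074, v=-0.049, θ=0.012, ω=0.009
apply F[24]=+0.365 → step 25: x=-0.075, v=-0.044, θ=0.012, ω=0.005
apply F[25]=+0.345 → step 26: x=-0.075, v=-0.039, θ=0.012, ω=0.002
apply F[26]=+0.326 → step 27: x=-0.076, v=-0.034, θ=0.012, ω=-0.001
max |θ| = 0.051 ≤ 0.141 over all 28 states.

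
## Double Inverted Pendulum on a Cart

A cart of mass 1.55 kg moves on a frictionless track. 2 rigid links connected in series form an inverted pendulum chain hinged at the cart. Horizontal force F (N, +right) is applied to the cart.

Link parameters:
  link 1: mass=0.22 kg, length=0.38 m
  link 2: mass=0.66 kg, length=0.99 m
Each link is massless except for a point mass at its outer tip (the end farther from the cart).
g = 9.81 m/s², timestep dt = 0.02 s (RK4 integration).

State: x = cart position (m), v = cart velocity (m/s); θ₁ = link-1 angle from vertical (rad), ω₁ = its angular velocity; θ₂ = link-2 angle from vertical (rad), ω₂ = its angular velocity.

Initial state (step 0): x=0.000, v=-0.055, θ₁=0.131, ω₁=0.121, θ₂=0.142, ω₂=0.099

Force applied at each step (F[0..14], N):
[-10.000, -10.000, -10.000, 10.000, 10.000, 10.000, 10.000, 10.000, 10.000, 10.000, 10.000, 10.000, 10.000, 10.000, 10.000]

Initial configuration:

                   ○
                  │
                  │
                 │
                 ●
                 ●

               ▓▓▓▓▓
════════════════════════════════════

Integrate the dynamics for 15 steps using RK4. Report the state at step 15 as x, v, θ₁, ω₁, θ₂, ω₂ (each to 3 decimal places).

Answer: x=0.013, v=0.728, θ₁=0.649, ω₁=3.357, θ₂=0.028, ω₂=-1.368

Derivation:
apply F[0]=-10.000 → step 1: x=-0.003, v=-0.197, θ₁=0.138, ω₁=0.548, θ₂=0.144, ω₂=0.106
apply F[1]=-10.000 → step 2: x=-0.008, v=-0.340, θ₁=0.153, ω₁=0.993, θ₂=0.146, ω₂=0.106
apply F[2]=-10.000 → step 3: x=-0.016, v=-0.484, θ₁=0.178, ω₁=1.472, θ₂=0.148, ω₂=0.095
apply F[3]=+10.000 → step 4: x=-0.025, v=-0.376, θ₁=0.206, ω₁=1.359, θ₂=0.150, ω₂=0.061
apply F[4]=+10.000 → step 5: x=-0.031, v=-0.271, θ₁=0.232, ω₁=1.310, θ₂=0.151, ω₂=0.006
apply F[5]=+10.000 → step 6: x=-0.036, v=-0.170, θ₁=0.259, ω₁=1.322, θ₂=0.150, ω₂=-0.070
apply F[6]=+10.000 → step 7: x=-0.038, v=-0.070, θ₁=0.286, ω₁=1.394, θ₂=0.148, ω₂=-0.165
apply F[7]=+10.000 → step 8: x=-0.038, v=0.028, θ₁=0.315, ω₁=1.524, θ₂=0.143, ω₂=-0.281
apply F[8]=+10.000 → step 9: x=-0.037, v=0.124, θ₁=0.347, ω₁=1.709, θ₂=0.136, ω₂=-0.416
apply F[9]=+10.000 → step 10: x=-0.033, v=0.221, θ₁=0.383, ω₁=1.943, θ₂=0.126, ω₂=-0.568
apply F[10]=+10.000 → step 11: x=-0.028, v=0.317, θ₁=0.425, ω₁=2.215, θ₂=0.113, ω₂=-0.732
apply F[11]=+10.000 → step 12: x=-0.021, v=0.415, θ₁=0.472, ω₁=2.509, θ₂=0.097, ω₂=-0.901
apply F[12]=+10.000 → step 13: x=-0.011, v=0.516, θ₁=0.525, ω₁=2.807, θ₂=0.077, ω₂=-1.068
apply F[13]=+10.000 → step 14: x=-0.000, v=0.620, θ₁=0.584, ω₁=3.093, θ₂=0.054, ω₂=-1.226
apply F[14]=+10.000 → step 15: x=0.013, v=0.728, θ₁=0.649, ω₁=3.357, θ₂=0.028, ω₂=-1.368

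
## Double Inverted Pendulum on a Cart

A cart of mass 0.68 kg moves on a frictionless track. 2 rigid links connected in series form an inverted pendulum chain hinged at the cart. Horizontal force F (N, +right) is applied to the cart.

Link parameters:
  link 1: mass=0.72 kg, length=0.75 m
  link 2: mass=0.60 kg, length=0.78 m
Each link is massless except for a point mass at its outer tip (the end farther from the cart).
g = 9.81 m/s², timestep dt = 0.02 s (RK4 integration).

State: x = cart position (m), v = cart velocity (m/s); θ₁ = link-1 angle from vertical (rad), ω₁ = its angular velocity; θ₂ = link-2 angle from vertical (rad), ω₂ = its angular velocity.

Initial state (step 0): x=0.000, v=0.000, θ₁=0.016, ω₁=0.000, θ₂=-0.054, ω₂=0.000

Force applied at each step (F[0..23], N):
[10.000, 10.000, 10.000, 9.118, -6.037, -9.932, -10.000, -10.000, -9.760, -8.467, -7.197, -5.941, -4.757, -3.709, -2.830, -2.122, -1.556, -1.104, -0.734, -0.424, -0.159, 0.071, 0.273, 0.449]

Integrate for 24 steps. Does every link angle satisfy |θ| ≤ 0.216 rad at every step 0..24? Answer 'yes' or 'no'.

apply F[0]=+10.000 → step 1: x=0.003, v=0.288, θ₁=0.012, ω₁=-0.365, θ₂=-0.054, ω₂=-0.032
apply F[1]=+10.000 → step 2: x=0.012, v=0.580, θ₁=0.001, ω₁=-0.739, θ₂=-0.055, ω₂=-0.060
apply F[2]=+10.000 → step 3: x=0.026, v=0.876, θ₁=-0.017, ω₁=-1.126, θ₂=-0.057, ω₂=-0.081
apply F[3]=+9.118 → step 4: x=0.046, v=1.154, θ₁=-0.044, ω₁=-1.499, θ₂=-0.058, ω₂=-0.092
apply F[4]=-6.037 → step 5: x=0.068, v=0.996, θ₁=-0.071, ω₁=-1.303, θ₂=-0.060, ω₂=-0.092
apply F[5]=-9.932 → step 6: x=0.085, v=0.736, θ₁=-0.094, ω₁=-0.985, θ₂=-0.062, ω₂=-0.082
apply F[6]=-10.000 → step 7: x=0.097, v=0.484, θ₁=-0.111, ω₁=-0.687, θ₂=-0.064, ω₂=-0.062
apply F[7]=-10.000 → step 8: x=0.105, v=0.239, θ₁=-0.122, ω₁=-0.406, θ₂=-0.064, ω₂=-0.035
apply F[8]=-9.760 → step 9: x=0.107, v=0.006, θ₁=-0.127, ω₁=-0.145, θ₂=-0.065, ω₂=-0.003
apply F[9]=-8.467 → step 10: x=0.105, v=-0.189, θ₁=-0.128, ω₁=0.064, θ₂=-0.065, ω₂=0.029
apply F[10]=-7.197 → step 11: x=0.100, v=-0.348, θ₁=-0.125, ω₁=0.227, θ₂=-0.064, ω₂=0.061
apply F[11]=-5.941 → step 12: x=0.092, v=-0.473, θ₁=-0.120, ω₁=0.347, θ₂=-0.062, ω₂=0.090
apply F[12]=-4.757 → step 13: x=0.081, v=-0.568, θ₁=-0.112, ω₁=0.429, θ₂=-0.060, ω₂=0.116
apply F[13]=-3.709 → step 14: x=0.069, v=-0.636, θ₁=-0.103, ω₁=0.480, θ₂=-0.058, ω₂=0.138
apply F[14]=-2.830 → step 15: x=0.056, v=-0.682, θ₁=-0.093, ω₁=0.507, θ₂=-0.055, ω₂=0.158
apply F[15]=-2.122 → step 16: x=0.042, v=-0.711, θ₁=-0.083, ω₁=0.515, θ₂=-0.051, ω₂=0.173
apply F[16]=-1.556 → step 17: x=0.028, v=-0.728, θ₁=-0.072, ω₁=0.512, θ₂=-0.048, ω₂=0.186
apply F[17]=-1.104 → step 18: x=0.013, v=-0.735, θ₁=-0.062, ω₁=0.499, θ₂=-0.044, ω₂=0.196
apply F[18]=-0.734 → step 19: x=-0.002, v=-0.736, θ₁=-0.053, ω₁=0.481, θ₂=-0.040, ω₂=0.203
apply F[19]=-0.424 → step 20: x=-0.016, v=-0.730, θ₁=-0.043, ω₁=0.459, θ₂=-0.036, ω₂=0.207
apply F[20]=-0.159 → step 21: x=-0.031, v=-0.720, θ₁=-0.034, ω₁=0.435, θ₂=-0.032, ω₂=0.210
apply F[21]=+0.071 → step 22: x=-0.045, v=-0.707, θ₁=-0.026, ω₁=0.409, θ₂=-0.027, ω₂=0.210
apply F[22]=+0.273 → step 23: x=-0.059, v=-0.691, θ₁=-0.018, ω₁=0.383, θ₂=-0.023, ω₂=0.208
apply F[23]=+0.449 → step 24: x=-0.073, v=-0.672, θ₁=-0.011, ω₁=0.356, θ₂=-0.019, ω₂=0.205
Max |angle| over trajectory = 0.128 rad; bound = 0.216 → within bound.

Answer: yes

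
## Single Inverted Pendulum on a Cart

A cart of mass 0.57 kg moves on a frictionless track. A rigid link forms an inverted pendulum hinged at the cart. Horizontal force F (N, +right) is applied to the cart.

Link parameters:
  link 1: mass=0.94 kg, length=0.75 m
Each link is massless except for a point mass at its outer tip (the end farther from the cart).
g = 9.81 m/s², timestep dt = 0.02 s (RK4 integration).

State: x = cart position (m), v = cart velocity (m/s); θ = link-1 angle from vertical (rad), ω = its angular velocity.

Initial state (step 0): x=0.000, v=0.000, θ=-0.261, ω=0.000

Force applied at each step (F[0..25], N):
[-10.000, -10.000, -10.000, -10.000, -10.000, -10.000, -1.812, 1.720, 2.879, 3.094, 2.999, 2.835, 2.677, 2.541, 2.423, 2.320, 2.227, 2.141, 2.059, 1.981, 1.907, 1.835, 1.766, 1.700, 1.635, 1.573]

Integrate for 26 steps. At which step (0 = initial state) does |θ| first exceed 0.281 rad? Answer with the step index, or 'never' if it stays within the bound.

apply F[0]=-10.000 → step 1: x=-0.002, v=-0.244, θ=-0.259, ω=0.247
apply F[1]=-10.000 → step 2: x=-0.010, v=-0.491, θ=-0.251, ω=0.499
apply F[2]=-10.000 → step 3: x=-0.022, v=-0.743, θ=-0.238, ω=0.763
apply F[3]=-10.000 → step 4: x=-0.040, v=-1.005, θ=-0.220, ω=1.042
apply F[4]=-10.000 → step 5: x=-0.062, v=-1.278, θ=-0.197, ω=1.344
apply F[5]=-10.000 → step 6: x=-0.091, v=-1.565, θ=-0.167, ω=1.674
apply F[6]=-1.812 → step 7: x=-0.122, v=-1.591, θ=-0.133, ω=1.668
apply F[7]=+1.720 → step 8: x=-0.153, v=-1.502, θ=-0.101, ω=1.520
apply F[8]=+2.879 → step 9: x=-0.182, v=-1.379, θ=-0.073, ω=1.334
apply F[9]=+3.094 → step 10: x=-0.208, v=-1.254, θ=-0.048, ω=1.153
apply F[10]=+2.999 → step 11: x=-0.232, v=-1.138, θ=-0.027, ω=0.989
apply F[11]=+2.835 → step 12: x=-0.254, v=-1.034, θ=-0.008, ω=0.845
apply F[12]=+2.677 → step 13: x=-0.274, v=-0.940, θ=0.007, ω=0.719
apply F[13]=+2.541 → step 14: x=-0.292, v=-0.855, θ=0.021, ω=0.610
apply F[14]=+2.423 → step 15: x=-0.308, v=-0.779, θ=0.032, ω=0.515
apply F[15]=+2.320 → step 16: x=-0.323, v=-0.709, θ=0.041, ω=0.432
apply F[16]=+2.227 → step 17: x=-0.336, v=-0.646, θ=0.049, ω=0.359
apply F[17]=+2.141 → step 18: x=-0.349, v=-0.588, θ=0.056, ω=0.296
apply F[18]=+2.059 → step 19: x=-0.360, v=-0.535, θ=0.061, ω=0.241
apply F[19]=+1.981 → step 20: x=-0.370, v=-0.486, θ=0.066, ω=0.192
apply F[20]=+1.907 → step 21: x=-0.379, v=-0.441, θ=0.069, ω=0.150
apply F[21]=+1.835 → step 22: x=-0.388, v=-0.400, θ=0.072, ω=0.114
apply F[22]=+1.766 → step 23: x=-0.395, v=-0.361, θ=0.074, ω=0.082
apply F[23]=+1.700 → step 24: x=-0.402, v=-0.326, θ=0.075, ω=0.054
apply F[24]=+1.635 → step 25: x=-0.409, v=-0.293, θ=0.076, ω=0.030
apply F[25]=+1.573 → step 26: x=-0.414, v=-0.263, θ=0.076, ω=0.010
max |θ| = 0.261 ≤ 0.281 over all 27 states.

Answer: never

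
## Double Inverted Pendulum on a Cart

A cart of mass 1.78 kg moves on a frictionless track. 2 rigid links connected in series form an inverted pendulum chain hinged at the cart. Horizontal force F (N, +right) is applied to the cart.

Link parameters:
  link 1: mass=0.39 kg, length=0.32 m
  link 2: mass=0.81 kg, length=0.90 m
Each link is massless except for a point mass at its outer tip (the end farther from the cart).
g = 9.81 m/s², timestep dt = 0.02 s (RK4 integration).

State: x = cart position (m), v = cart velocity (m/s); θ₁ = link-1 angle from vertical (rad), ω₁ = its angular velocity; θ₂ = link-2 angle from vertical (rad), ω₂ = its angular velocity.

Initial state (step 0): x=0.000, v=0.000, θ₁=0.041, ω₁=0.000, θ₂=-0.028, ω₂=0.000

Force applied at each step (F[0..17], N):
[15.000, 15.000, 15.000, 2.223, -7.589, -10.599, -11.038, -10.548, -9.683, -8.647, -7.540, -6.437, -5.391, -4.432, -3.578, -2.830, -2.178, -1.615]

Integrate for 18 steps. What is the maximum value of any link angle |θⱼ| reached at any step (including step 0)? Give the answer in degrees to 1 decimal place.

Answer: 5.2°

Derivation:
apply F[0]=+15.000 → step 1: x=0.002, v=0.163, θ₁=0.037, ω₁=-0.397, θ₂=-0.028, ω₂=-0.046
apply F[1]=+15.000 → step 2: x=0.007, v=0.328, θ₁=0.025, ω₁=-0.813, θ₂=-0.030, ω₂=-0.087
apply F[2]=+15.000 → step 3: x=0.015, v=0.494, θ₁=0.004, ω₁=-1.267, θ₂=-0.032, ω₂=-0.118
apply F[3]=+2.223 → step 4: x=0.025, v=0.520, θ₁=-0.022, ω₁=-1.324, θ₂=-0.034, ω₂=-0.133
apply F[4]=-7.589 → step 5: x=0.034, v=0.439, θ₁=-0.046, ω₁=-1.090, θ₂=-0.037, ω₂=-0.134
apply F[5]=-10.599 → step 6: x=0.042, v=0.327, θ₁=-0.064, ω₁=-0.798, θ₂=-0.040, ω₂=-0.123
apply F[6]=-11.038 → step 7: x=0.048, v=0.213, θ₁=-0.078, ω₁=-0.525, θ₂=-0.042, ω₂=-0.102
apply F[7]=-10.548 → step 8: x=0.051, v=0.106, θ₁=-0.086, ω₁=-0.292, θ₂=-0.044, ω₂=-0.075
apply F[8]=-9.683 → step 9: x=0.052, v=0.009, θ₁=-0.090, ω₁=-0.102, θ₂=-0.045, ω₂=-0.044
apply F[9]=-8.647 → step 10: x=0.051, v=-0.076, θ₁=-0.090, ω₁=0.048, θ₂=-0.046, ω₂=-0.013
apply F[10]=-7.540 → step 11: x=0.049, v=-0.149, θ₁=-0.088, ω₁=0.162, θ₂=-0.045, ω₂=0.017
apply F[11]=-6.437 → step 12: x=0.045, v=-0.209, θ₁=-0.084, ω₁=0.245, θ₂=-0.045, ω₂=0.045
apply F[12]=-5.391 → step 13: x=0.041, v=-0.259, θ₁=-0.079, ω₁=0.302, θ₂=-0.044, ω₂=0.070
apply F[13]=-4.432 → step 14: x=0.035, v=-0.299, θ₁=-0.072, ω₁=0.338, θ₂=-0.042, ω₂=0.092
apply F[14]=-3.578 → step 15: x=0.029, v=-0.330, θ₁=-0.065, ω₁=0.358, θ₂=-0.040, ω₂=0.111
apply F[15]=-2.830 → step 16: x=0.022, v=-0.353, θ₁=-0.058, ω₁=0.365, θ₂=-0.038, ω₂=0.126
apply F[16]=-2.178 → step 17: x=0.015, v=-0.371, θ₁=-0.051, ω₁=0.362, θ₂=-0.035, ω₂=0.138
apply F[17]=-1.615 → step 18: x=0.007, v=-0.383, θ₁=-0.044, ω₁=0.353, θ₂=-0.032, ω₂=0.147
Max |angle| over trajectory = 0.090 rad = 5.2°.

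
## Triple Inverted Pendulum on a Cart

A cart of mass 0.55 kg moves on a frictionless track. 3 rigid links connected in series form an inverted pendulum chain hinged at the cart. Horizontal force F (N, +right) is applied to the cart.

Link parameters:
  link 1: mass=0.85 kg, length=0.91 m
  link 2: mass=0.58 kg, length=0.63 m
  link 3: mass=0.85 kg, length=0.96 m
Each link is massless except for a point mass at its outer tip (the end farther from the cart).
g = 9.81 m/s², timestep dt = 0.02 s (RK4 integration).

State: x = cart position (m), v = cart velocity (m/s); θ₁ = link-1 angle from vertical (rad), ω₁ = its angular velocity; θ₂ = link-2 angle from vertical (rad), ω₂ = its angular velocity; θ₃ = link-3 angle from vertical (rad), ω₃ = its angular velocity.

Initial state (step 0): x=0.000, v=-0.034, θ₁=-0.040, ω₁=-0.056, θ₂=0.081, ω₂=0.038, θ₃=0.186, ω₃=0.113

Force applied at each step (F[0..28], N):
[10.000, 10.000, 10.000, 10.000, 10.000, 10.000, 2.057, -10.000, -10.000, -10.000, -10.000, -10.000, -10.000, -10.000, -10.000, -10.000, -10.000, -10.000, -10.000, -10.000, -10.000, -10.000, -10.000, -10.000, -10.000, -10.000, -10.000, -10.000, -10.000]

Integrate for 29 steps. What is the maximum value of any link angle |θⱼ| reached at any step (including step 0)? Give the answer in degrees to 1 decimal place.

Answer: 85.5°

Derivation:
apply F[0]=+10.000 → step 1: x=0.003, v=0.360, θ₁=-0.046, ω₁=-0.536, θ₂=0.082, ω₂=0.087, θ₃=0.189, ω₃=0.159
apply F[1]=+10.000 → step 2: x=0.014, v=0.757, θ₁=-0.061, ω₁=-1.022, θ₂=0.084, ω₂=0.139, θ₃=0.192, ω₃=0.201
apply F[2]=+10.000 → step 3: x=0.034, v=1.160, θ₁=-0.087, ω₁=-1.516, θ₂=0.088, ω₂=0.195, θ₃=0.197, ω₃=0.236
apply F[3]=+10.000 → step 4: x=0.061, v=1.561, θ₁=-0.122, ω₁=-2.008, θ₂=0.092, ω₂=0.245, θ₃=0.202, ω₃=0.260
apply F[4]=+10.000 → step 5: x=0.096, v=1.949, θ₁=-0.167, ω₁=-2.477, θ₂=0.098, ω₂=0.276, θ₃=0.207, ω₃=0.272
apply F[5]=+10.000 → step 6: x=0.139, v=2.306, θ₁=-0.221, ω₁=-2.898, θ₂=0.103, ω₂=0.268, θ₃=0.212, ω₃=0.269
apply F[6]=+2.057 → step 7: x=0.186, v=2.387, θ₁=-0.280, ω₁=-3.042, θ₂=0.109, ω₂=0.277, θ₃=0.218, ω₃=0.271
apply F[7]=-10.000 → step 8: x=0.231, v=2.127, θ₁=-0.340, ω₁=-2.890, θ₂=0.115, ω₂=0.401, θ₃=0.224, ω₃=0.291
apply F[8]=-10.000 → step 9: x=0.271, v=1.892, θ₁=-0.396, ω₁=-2.791, θ₂=0.125, ω₂=0.555, θ₃=0.230, ω₃=0.312
apply F[9]=-10.000 → step 10: x=0.306, v=1.674, θ₁=-0.451, ω₁=-2.730, θ₂=0.138, ω₂=0.730, θ₃=0.236, ω₃=0.330
apply F[10]=-10.000 → step 11: x=0.338, v=1.468, θ₁=-0.506, ω₁=-2.696, θ₂=0.154, ω₂=0.922, θ₃=0.243, ω₃=0.345
apply F[11]=-10.000 → step 12: x=0.365, v=1.268, θ₁=-0.559, ω₁=-2.681, θ₂=0.175, ω₂=1.124, θ₃=0.250, ω₃=0.357
apply F[12]=-10.000 → step 13: x=0.389, v=1.071, θ₁=-0.613, ω₁=-2.677, θ₂=0.199, ω₂=1.334, θ₃=0.257, ω₃=0.364
apply F[13]=-10.000 → step 14: x=0.408, v=0.875, θ₁=-0.667, ω₁=-2.680, θ₂=0.228, ω₂=1.547, θ₃=0.264, ω₃=0.368
apply F[14]=-10.000 → step 15: x=0.424, v=0.679, θ₁=-0.720, ω₁=-2.688, θ₂=0.261, ω₂=1.762, θ₃=0.272, ω₃=0.370
apply F[15]=-10.000 → step 16: x=0.435, v=0.481, θ₁=-0.774, ω₁=-2.696, θ₂=0.298, ω₂=1.977, θ₃=0.279, ω₃=0.370
apply F[16]=-10.000 → step 17: x=0.443, v=0.282, θ₁=-0.828, ω₁=-2.704, θ₂=0.340, ω₂=2.190, θ₃=0.286, ω₃=0.370
apply F[17]=-10.000 → step 18: x=0.446, v=0.084, θ₁=-0.882, ω₁=-2.711, θ₂=0.386, ω₂=2.399, θ₃=0.294, ω₃=0.371
apply F[18]=-10.000 → step 19: x=0.446, v=-0.115, θ₁=-0.936, ω₁=-2.717, θ₂=0.436, ω₂=2.602, θ₃=0.301, ω₃=0.376
apply F[19]=-10.000 → step 20: x=0.442, v=-0.311, θ₁=-0.991, ω₁=-2.721, θ₂=0.490, ω₂=2.799, θ₃=0.309, ω₃=0.387
apply F[20]=-10.000 → step 21: x=0.434, v=-0.503, θ₁=-1.045, ω₁=-2.724, θ₂=0.548, ω₂=2.987, θ₃=0.317, ω₃=0.407
apply F[21]=-10.000 → step 22: x=0.422, v=-0.691, θ₁=-1.100, ω₁=-2.727, θ₂=0.609, ω₂=3.164, θ₃=0.325, ω₃=0.438
apply F[22]=-10.000 → step 23: x=0.406, v=-0.872, θ₁=-1.154, ω₁=-2.733, θ₂=0.674, ω₂=3.328, θ₃=0.334, ω₃=0.483
apply F[23]=-10.000 → step 24: x=0.387, v=-1.045, θ₁=-1.209, ω₁=-2.744, θ₂=0.742, ω₂=3.475, θ₃=0.345, ω₃=0.545
apply F[24]=-10.000 → step 25: x=0.364, v=-1.210, θ₁=-1.264, ω₁=-2.764, θ₂=0.813, ω₂=3.602, θ₃=0.356, ω₃=0.624
apply F[25]=-10.000 → step 26: x=0.339, v=-1.366, θ₁=-1.320, ω₁=-2.795, θ₂=0.886, ω₂=3.704, θ₃=0.370, ω₃=0.724
apply F[26]=-10.000 → step 27: x=0.310, v=-1.516, θ₁=-1.376, ω₁=-2.843, θ₂=0.961, ω₂=3.779, θ₃=0.385, ω₃=0.843
apply F[27]=-10.000 → step 28: x=0.278, v=-1.663, θ₁=-1.434, ω₁=-2.913, θ₂=1.037, ω₂=3.820, θ₃=0.404, ω₃=0.979
apply F[28]=-10.000 → step 29: x=0.243, v=-1.810, θ₁=-1.493, ω₁=-3.010, θ₂=1.114, ω₂=3.827, θ₃=0.425, ω₃=1.131
Max |angle| over trajectory = 1.493 rad = 85.5°.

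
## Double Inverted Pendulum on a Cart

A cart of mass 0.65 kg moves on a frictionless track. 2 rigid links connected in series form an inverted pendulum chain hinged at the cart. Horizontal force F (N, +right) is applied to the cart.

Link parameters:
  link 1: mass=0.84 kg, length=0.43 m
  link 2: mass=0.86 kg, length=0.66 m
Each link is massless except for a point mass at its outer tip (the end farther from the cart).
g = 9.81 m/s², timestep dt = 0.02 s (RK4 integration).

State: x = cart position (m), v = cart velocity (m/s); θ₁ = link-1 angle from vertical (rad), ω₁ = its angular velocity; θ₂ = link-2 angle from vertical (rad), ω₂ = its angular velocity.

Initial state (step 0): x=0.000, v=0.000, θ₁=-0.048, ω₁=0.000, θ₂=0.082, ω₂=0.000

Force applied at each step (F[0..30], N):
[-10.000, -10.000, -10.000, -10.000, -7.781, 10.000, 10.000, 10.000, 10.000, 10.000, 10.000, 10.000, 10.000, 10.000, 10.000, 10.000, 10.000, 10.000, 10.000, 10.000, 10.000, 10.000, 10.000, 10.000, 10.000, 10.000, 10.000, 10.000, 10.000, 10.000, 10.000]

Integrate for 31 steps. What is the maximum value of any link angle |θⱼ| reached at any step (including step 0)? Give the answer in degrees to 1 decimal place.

Answer: 87.3°

Derivation:
apply F[0]=-10.000 → step 1: x=-0.003, v=-0.283, θ₁=-0.042, ω₁=0.575, θ₂=0.083, ω₂=0.080
apply F[1]=-10.000 → step 2: x=-0.011, v=-0.573, θ₁=-0.025, ω₁=1.178, θ₂=0.085, ω₂=0.152
apply F[2]=-10.000 → step 3: x=-0.026, v=-0.875, θ₁=0.005, ω₁=1.835, θ₂=0.089, ω₂=0.205
apply F[3]=-10.000 → step 4: x=-0.046, v=-1.192, θ₁=0.049, ω₁=2.561, θ₂=0.093, ω₂=0.234
apply F[4]=-7.781 → step 5: x=-0.073, v=-1.452, θ₁=0.106, ω₁=3.193, θ₂=0.098, ω₂=0.241
apply F[5]=+10.000 → step 6: x=-0.099, v=-1.200, θ₁=0.165, ω₁=2.687, θ₂=0.103, ω₂=0.223
apply F[6]=+10.000 → step 7: x=-0.121, v=-0.981, θ₁=0.215, ω₁=2.310, θ₂=0.107, ω₂=0.176
apply F[7]=+10.000 → step 8: x=-0.139, v=-0.791, θ₁=0.258, ω₁=2.046, θ₂=0.110, ω₂=0.101
apply F[8]=+10.000 → step 9: x=-0.153, v=-0.624, θ₁=0.297, ω₁=1.874, θ₂=0.111, ω₂=0.000
apply F[9]=+10.000 → step 10: x=-0.164, v=-0.475, θ₁=0.334, ω₁=1.780, θ₂=0.109, ω₂=-0.122
apply F[10]=+10.000 → step 11: x=-0.172, v=-0.340, θ₁=0.369, ω₁=1.750, θ₂=0.106, ω₂=-0.264
apply F[11]=+10.000 → step 12: x=-0.178, v=-0.216, θ₁=0.404, ω₁=1.773, θ₂=0.099, ω₂=-0.424
apply F[12]=+10.000 → step 13: x=-0.181, v=-0.099, θ₁=0.440, ω₁=1.840, θ₂=0.088, ω₂=-0.600
apply F[13]=+10.000 → step 14: x=-0.182, v=0.013, θ₁=0.478, ω₁=1.942, θ₂=0.075, ω₂=-0.790
apply F[14]=+10.000 → step 15: x=-0.180, v=0.124, θ₁=0.518, ω₁=2.070, θ₂=0.057, ω₂=-0.992
apply F[15]=+10.000 → step 16: x=-0.177, v=0.236, θ₁=0.561, ω₁=2.217, θ₂=0.035, ω₂=-1.204
apply F[16]=+10.000 → step 17: x=-0.171, v=0.352, θ₁=0.607, ω₁=2.373, θ₂=0.009, ω₂=-1.422
apply F[17]=+10.000 → step 18: x=-0.162, v=0.472, θ₁=0.656, ω₁=2.532, θ₂=-0.022, ω₂=-1.643
apply F[18]=+10.000 → step 19: x=-0.152, v=0.599, θ₁=0.708, ω₁=2.687, θ₂=-0.057, ω₂=-1.864
apply F[19]=+10.000 → step 20: x=-0.138, v=0.734, θ₁=0.763, ω₁=2.835, θ₂=-0.097, ω₂=-2.084
apply F[20]=+10.000 → step 21: x=-0.122, v=0.875, θ₁=0.821, ω₁=2.973, θ₂=-0.140, ω₂=-2.300
apply F[21]=+10.000 → step 22: x=-0.103, v=1.023, θ₁=0.882, ω₁=3.099, θ₂=-0.189, ω₂=-2.512
apply F[22]=+10.000 → step 23: x=-0.081, v=1.177, θ₁=0.945, ω₁=3.214, θ₂=-0.241, ω₂=-2.717
apply F[23]=+10.000 → step 24: x=-0.056, v=1.335, θ₁=1.010, ω₁=3.319, θ₂=-0.297, ω₂=-2.917
apply F[24]=+10.000 → step 25: x=-0.028, v=1.497, θ₁=1.078, ω₁=3.417, θ₂=-0.358, ω₂=-3.112
apply F[25]=+10.000 → step 26: x=0.004, v=1.659, θ₁=1.147, ω₁=3.509, θ₂=-0.422, ω₂=-3.301
apply F[26]=+10.000 → step 27: x=0.038, v=1.822, θ₁=1.218, ω₁=3.601, θ₂=-0.490, ω₂=-3.485
apply F[27]=+10.000 → step 28: x=0.076, v=1.982, θ₁=1.291, ω₁=3.696, θ₂=-0.561, ω₂=-3.662
apply F[28]=+10.000 → step 29: x=0.118, v=2.140, θ₁=1.366, ω₁=3.800, θ₂=-0.636, ω₂=-3.832
apply F[29]=+10.000 → step 30: x=0.162, v=2.294, θ₁=1.443, ω₁=3.924, θ₂=-0.714, ω₂=-3.991
apply F[30]=+10.000 → step 31: x=0.209, v=2.445, θ₁=1.523, ω₁=4.076, θ₂=-0.796, ω₂=-4.136
Max |angle| over trajectory = 1.523 rad = 87.3°.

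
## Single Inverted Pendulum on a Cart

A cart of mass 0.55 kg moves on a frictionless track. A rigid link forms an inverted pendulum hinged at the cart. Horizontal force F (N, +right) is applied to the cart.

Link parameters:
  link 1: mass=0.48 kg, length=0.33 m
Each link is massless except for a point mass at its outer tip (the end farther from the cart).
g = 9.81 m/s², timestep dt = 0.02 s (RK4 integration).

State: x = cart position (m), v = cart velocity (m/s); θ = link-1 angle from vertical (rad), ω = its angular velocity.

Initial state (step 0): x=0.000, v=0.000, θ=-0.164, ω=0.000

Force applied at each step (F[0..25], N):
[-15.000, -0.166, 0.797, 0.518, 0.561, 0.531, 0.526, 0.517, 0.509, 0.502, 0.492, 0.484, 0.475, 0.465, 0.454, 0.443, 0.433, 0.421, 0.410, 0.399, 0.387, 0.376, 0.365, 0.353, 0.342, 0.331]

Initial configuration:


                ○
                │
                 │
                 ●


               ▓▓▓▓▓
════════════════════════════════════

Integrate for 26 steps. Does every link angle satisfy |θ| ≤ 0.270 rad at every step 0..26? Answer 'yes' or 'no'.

Answer: yes

Derivation:
apply F[0]=-15.000 → step 1: x=-0.005, v=-0.508, θ=-0.150, ω=1.426
apply F[1]=-0.166 → step 2: x=-0.015, v=-0.493, θ=-0.123, ω=1.299
apply F[2]=+0.797 → step 3: x=-0.024, v=-0.447, θ=-0.099, ω=1.095
apply F[3]=+0.518 → step 4: x=-0.033, v=-0.413, θ=-0.078, ω=0.942
apply F[4]=+0.561 → step 5: x=-0.041, v=-0.382, θ=-0.061, ω=0.805
apply F[5]=+0.531 → step 6: x=-0.048, v=-0.353, θ=-0.046, ω=0.688
apply F[6]=+0.526 → step 7: x=-0.055, v=-0.328, θ=-0.033, ω=0.586
apply F[7]=+0.517 → step 8: x=-0.061, v=-0.304, θ=-0.022, ω=0.499
apply F[8]=+0.509 → step 9: x=-0.067, v=-0.283, θ=-0.013, ω=0.423
apply F[9]=+0.502 → step 10: x=-0.073, v=-0.263, θ=-0.005, ω=0.358
apply F[10]=+0.492 → step 11: x=-0.078, v=-0.245, θ=0.001, ω=0.301
apply F[11]=+0.484 → step 12: x=-0.083, v=-0.228, θ=0.007, ω=0.252
apply F[12]=+0.475 → step 13: x=-0.087, v=-0.212, θ=0.011, ω=0.210
apply F[13]=+0.465 → step 14: x=-0.091, v=-0.197, θ=0.015, ω=0.173
apply F[14]=+0.454 → step 15: x=-0.095, v=-0.184, θ=0.018, ω=0.142
apply F[15]=+0.443 → step 16: x=-0.098, v=-0.171, θ=0.021, ω=0.115
apply F[16]=+0.433 → step 17: x=-0.102, v=-0.159, θ=0.023, ω=0.091
apply F[17]=+0.421 → step 18: x=-0.105, v=-0.148, θ=0.024, ω=0.071
apply F[18]=+0.410 → step 19: x=-0.108, v=-0.137, θ=0.026, ω=0.054
apply F[19]=+0.399 → step 20: x=-0.110, v=-0.127, θ=0.027, ω=0.039
apply F[20]=+0.387 → step 21: x=-0.113, v=-0.118, θ=0.027, ω=0.027
apply F[21]=+0.376 → step 22: x=-0.115, v=-0.109, θ=0.028, ω=0.016
apply F[22]=+0.365 → step 23: x=-0.117, v=-0.100, θ=0.028, ω=0.007
apply F[23]=+0.353 → step 24: x=-0.119, v=-0.092, θ=0.028, ω=-0.001
apply F[24]=+0.342 → step 25: x=-0.121, v=-0.084, θ=0.028, ω=-0.008
apply F[25]=+0.331 → step 26: x=-0.122, v=-0.077, θ=0.028, ω=-0.013
Max |angle| over trajectory = 0.164 rad; bound = 0.270 → within bound.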